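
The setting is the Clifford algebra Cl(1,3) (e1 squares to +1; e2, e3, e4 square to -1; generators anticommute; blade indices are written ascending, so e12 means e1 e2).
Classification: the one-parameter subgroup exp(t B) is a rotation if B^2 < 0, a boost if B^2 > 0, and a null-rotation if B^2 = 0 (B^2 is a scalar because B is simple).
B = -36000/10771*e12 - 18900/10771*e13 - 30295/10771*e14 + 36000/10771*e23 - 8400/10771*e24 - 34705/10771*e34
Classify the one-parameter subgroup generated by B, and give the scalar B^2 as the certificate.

B^2 term by term: the squares give (-36000/10771)^2*(e12)^2 + (-18900/10771)^2*(e13)^2 + (-30295/10771)^2*(e14)^2 + (36000/10771)^2*(e23)^2 + (-8400/10771)^2*(e24)^2 + (-34705/10771)^2*(e34)^2 = 1296000000/116014441*(+1) + 357210000/116014441*(+1) + 917787025/116014441*(+1) + 1296000000/116014441*(-1) + 70560000/116014441*(-1) + 1204437025/116014441*(-1) = 0 (each basis 2-blade squares to minus the product of its generators' squares); cross terms between blades sharing an index anticommute and cancel; the commuting (index-disjoint) pairs give grade-4 terms 2*c*c'*(blade product), which cancel blade by blade — e1234: 2498760000/116014441 - 317520000/116014441 - 2181240000/116014441 = 0 — confirming B is simple. So B^2 = 0.
Answer: null-rotation, certificate B^2 = 0. No conjugation can change B^2 = 0; the sign gives the class.


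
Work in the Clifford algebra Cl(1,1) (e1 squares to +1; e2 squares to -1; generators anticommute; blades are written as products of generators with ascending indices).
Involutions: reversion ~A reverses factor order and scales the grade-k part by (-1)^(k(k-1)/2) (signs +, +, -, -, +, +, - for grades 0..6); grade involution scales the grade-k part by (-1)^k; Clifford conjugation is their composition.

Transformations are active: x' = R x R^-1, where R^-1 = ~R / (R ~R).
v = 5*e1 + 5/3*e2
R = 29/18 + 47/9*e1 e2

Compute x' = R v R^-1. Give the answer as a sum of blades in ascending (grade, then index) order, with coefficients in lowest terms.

~R = 29/18 - 47/9*e1 e2, and R ~R = -2665/108, so R^-1 = ~R / (-2665/108).
R v = -35/54*e1 - 1265/54*e2
Answer: -23579/4797*e1 + 6679/4797*e2


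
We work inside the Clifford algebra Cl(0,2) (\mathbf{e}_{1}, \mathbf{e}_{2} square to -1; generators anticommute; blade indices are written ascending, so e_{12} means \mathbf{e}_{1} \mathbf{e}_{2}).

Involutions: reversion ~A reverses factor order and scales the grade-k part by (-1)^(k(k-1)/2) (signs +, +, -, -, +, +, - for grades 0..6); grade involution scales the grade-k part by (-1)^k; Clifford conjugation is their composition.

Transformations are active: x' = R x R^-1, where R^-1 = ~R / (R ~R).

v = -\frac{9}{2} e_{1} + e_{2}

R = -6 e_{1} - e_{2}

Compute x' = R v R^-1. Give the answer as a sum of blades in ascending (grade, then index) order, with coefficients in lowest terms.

~R = -6 e_{1} - e_{2}, and R ~R = -37, so R^-1 = ~R / (-37).
R v = -26 - \frac{21}{2} e_{12}
Answer: -\frac{291}{74} e_{1} - \frac{89}{37} e_{2}


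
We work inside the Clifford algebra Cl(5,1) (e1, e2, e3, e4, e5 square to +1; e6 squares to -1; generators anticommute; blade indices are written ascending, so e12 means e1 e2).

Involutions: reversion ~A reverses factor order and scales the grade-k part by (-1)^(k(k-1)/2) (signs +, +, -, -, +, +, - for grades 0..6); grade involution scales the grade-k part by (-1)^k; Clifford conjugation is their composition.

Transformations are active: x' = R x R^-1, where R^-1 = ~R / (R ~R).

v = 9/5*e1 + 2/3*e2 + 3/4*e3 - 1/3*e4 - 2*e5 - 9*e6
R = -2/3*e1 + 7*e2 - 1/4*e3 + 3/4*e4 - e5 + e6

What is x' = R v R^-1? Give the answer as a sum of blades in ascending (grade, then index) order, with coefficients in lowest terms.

~R = -2/3*e1 + 7*e2 - 1/4*e3 + 3/4*e4 - e5 + e6, and R ~R = 3605/72, so R^-1 = ~R / (3605/72).
R v = 3367/240 - 587/45*e12 - 1/20*e13 - 203/180*e14 + 47/15*e15 + 21/5*e16 + 65/12*e23 - 17/6*e24 - 40/3*e25 - 191/3*e26 - 23/48*e34 + 5/4*e35 + 3/2*e36 - 11/6*e45 - 77/12*e46 + 11*e56
Answer: -5597/2575*e1 + 25153/7725*e2 - 2292/2575*e3 + 23287/30900*e4 + 3707/2575*e5 + 24618/2575*e6


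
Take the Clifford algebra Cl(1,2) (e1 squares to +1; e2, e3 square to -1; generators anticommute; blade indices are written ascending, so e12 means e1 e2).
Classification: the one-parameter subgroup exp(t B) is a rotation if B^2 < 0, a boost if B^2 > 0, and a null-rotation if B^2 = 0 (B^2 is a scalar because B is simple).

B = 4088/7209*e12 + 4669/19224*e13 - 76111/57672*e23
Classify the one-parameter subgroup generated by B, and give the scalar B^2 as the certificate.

B^2 term by term: the squares give (4088/7209)^2*(e12)^2 + (4669/19224)^2*(e13)^2 + (-76111/57672)^2*(e23)^2 = 16711744/51969681*(+1) + 21799561/369562176*(+1) + 5792884321/3326059584*(-1) = -49/36 (each basis 2-blade squares to minus the product of its generators' squares); cross terms between blades sharing an index anticommute and cancel. So B^2 = -49/36.
Answer: rotation, certificate B^2 = -49/36. Check the certificate: B^2 = -49/36, and that sign is decisive whatever form B takes.


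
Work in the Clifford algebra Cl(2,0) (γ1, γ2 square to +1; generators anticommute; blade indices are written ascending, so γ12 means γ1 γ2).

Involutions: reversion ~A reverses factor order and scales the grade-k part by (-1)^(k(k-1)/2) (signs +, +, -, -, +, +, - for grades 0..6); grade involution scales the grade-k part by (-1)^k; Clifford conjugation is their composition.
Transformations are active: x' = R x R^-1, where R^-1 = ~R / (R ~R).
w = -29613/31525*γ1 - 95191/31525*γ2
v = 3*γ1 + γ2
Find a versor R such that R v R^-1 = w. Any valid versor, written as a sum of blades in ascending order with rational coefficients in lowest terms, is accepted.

Equal squares first: v^2 = w^2 = 10. Then v + w = 64962/31525*γ1 - 63666/31525*γ2 is a versor taking v to w, provided it is invertible.
Answer: 64962/31525*γ1 - 63666/31525*γ2


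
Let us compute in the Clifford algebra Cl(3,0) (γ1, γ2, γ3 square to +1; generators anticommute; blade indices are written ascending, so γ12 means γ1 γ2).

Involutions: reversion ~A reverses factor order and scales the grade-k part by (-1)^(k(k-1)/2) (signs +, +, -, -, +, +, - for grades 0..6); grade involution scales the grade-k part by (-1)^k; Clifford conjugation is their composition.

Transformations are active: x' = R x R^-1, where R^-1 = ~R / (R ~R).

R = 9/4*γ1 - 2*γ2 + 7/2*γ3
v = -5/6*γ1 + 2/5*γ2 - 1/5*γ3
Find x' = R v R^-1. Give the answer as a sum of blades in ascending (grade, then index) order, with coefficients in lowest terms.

~R = 9/4*γ1 - 2*γ2 + 7/2*γ3, and R ~R = 341/16, so R^-1 = ~R / (341/16).
R v = -27/8 - 23/30*γ12 + 37/15*γ13 - γ23
Answer: 247/2046*γ1 + 398/1705*γ2 - 1549/1705*γ3


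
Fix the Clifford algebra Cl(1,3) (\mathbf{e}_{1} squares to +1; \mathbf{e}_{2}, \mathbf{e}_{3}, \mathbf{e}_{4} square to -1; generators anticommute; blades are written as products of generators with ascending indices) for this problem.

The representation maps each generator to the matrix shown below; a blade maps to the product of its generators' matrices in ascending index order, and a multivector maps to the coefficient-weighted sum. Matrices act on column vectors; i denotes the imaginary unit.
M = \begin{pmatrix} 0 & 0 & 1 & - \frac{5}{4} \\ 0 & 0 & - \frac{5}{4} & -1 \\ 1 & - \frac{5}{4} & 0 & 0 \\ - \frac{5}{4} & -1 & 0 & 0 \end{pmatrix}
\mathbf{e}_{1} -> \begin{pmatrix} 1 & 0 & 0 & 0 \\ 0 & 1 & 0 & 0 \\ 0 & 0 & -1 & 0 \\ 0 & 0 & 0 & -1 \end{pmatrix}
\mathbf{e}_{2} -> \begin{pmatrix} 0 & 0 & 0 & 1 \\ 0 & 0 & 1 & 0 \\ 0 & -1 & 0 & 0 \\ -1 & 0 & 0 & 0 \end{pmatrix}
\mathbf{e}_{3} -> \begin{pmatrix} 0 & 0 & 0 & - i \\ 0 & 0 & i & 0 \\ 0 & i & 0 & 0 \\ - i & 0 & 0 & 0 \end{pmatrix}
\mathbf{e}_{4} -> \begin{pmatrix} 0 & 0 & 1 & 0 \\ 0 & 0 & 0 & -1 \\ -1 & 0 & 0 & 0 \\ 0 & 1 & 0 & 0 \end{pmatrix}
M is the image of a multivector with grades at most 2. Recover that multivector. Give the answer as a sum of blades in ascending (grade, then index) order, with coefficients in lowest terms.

Method: the blade images are trace-orthogonal — tr(rho(e_A) rho(e_B)^-1) = 4 if A = B and 0 otherwise — and rho(e_A)^-1 = (e_A)^2 * rho(e_A) with (e_A)^2 = +1 or -1, so the coefficient of e_A in the preimage is (e_A)^2 * tr(M rho(e_A))/4.
Nonzero projections over blades of grade <= 2: e_{1} e_{2}: (e_{1} e_{2})^2 = +1, tr(M rho(e_{1} e_{2})) = -5, coefficient -\frac{5}{4}; e_{1} e_{4}: (e_{1} e_{4})^2 = +1, tr(M rho(e_{1} e_{4})) = 4, coefficient 1. Every other blade of grade <= 2 projects to 0.
Answer: -\frac{5}{4} e_{1} e_{2} + e_{1} e_{4}


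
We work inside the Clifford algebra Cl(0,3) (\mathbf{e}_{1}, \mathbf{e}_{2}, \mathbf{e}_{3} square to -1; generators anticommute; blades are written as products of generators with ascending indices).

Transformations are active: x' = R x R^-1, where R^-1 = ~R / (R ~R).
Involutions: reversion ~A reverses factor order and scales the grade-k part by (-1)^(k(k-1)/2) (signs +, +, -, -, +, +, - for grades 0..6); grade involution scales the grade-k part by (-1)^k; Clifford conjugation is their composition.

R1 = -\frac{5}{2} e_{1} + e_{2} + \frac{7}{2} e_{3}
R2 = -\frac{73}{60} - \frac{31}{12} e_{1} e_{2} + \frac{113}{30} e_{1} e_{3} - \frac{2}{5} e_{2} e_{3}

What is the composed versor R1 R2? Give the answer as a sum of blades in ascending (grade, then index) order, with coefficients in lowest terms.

Distribute over the terms of R1 (each basis-blade product reordered to ascending indices, repeated generators contracted through their squares):
(-\frac{5}{2} e_{1}) R2 = \frac{73}{24} e_{1} - \frac{155}{24} e_{2} + \frac{113}{12} e_{3} + e_{1} e_{2} e_{3}
(e_{2}) R2 = -\frac{31}{12} e_{1} - \frac{73}{60} e_{2} + \frac{2}{5} e_{3} - \frac{113}{30} e_{1} e_{2} e_{3}
(\frac{7}{2} e_{3}) R2 = \frac{791}{60} e_{1} - \frac{7}{5} e_{2} - \frac{511}{120} e_{3} - \frac{217}{24} e_{1} e_{2} e_{3}
Summing the partial products and collecting blades:
Answer: \frac{1637}{120} e_{1} - \frac{363}{40} e_{2} + \frac{667}{120} e_{3} - \frac{1417}{120} e_{1} e_{2} e_{3}


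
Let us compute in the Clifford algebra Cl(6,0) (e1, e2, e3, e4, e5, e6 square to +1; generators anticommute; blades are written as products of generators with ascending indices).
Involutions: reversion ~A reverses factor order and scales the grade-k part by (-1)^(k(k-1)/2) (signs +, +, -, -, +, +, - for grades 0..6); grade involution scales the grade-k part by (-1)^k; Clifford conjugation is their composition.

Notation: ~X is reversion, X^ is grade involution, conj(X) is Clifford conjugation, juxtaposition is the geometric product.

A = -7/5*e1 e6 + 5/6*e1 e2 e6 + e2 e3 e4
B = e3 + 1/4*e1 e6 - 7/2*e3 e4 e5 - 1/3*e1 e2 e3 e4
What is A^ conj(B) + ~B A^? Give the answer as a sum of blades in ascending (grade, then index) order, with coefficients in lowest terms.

first term: -7/20 + 1/3*e1 + 5/24*e2 - e2 e4 - 7/2*e2 e5 - 7/5*e1 e3 e6 - 5/18*e3 e4 e6 - 5/6*e1 e2 e3 e6 + 7/15*e2 e3 e4 e6 - 1/4*e1 e2 e3 e4 e6 - 49/10*e1 e3 e4 e5 e6 - 35/12*e1 e2 e3 e4 e5 e6
second term: -7/20 - 1/3*e1 + 5/24*e2 + e2 e4 - 7/2*e2 e5 + 7/5*e1 e3 e6 - 5/18*e3 e4 e6 - 5/6*e1 e2 e3 e6 - 7/15*e2 e3 e4 e6 - 1/4*e1 e2 e3 e4 e6 + 49/10*e1 e3 e4 e5 e6 - 35/12*e1 e2 e3 e4 e5 e6
Answer: -7/10 + 5/12*e2 - 7*e2 e5 - 5/9*e3 e4 e6 - 5/3*e1 e2 e3 e6 - 1/2*e1 e2 e3 e4 e6 - 35/6*e1 e2 e3 e4 e5 e6


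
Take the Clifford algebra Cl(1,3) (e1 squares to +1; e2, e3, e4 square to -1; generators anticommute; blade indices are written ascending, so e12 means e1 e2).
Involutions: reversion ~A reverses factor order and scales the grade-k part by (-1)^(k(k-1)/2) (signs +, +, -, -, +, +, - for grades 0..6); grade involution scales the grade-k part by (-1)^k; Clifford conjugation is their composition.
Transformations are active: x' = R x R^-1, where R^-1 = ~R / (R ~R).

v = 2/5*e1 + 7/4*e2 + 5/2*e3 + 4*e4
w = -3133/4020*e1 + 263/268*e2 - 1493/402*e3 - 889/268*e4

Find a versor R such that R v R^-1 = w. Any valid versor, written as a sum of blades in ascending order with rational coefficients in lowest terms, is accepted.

Here q(v) = q(w) = -10061/400; the classical choice R = v + w = -305/804*e1 + 183/67*e2 - 244/201*e3 + 183/268*e4 then realises v -> w under the sandwich.
Answer: -305/804*e1 + 183/67*e2 - 244/201*e3 + 183/268*e4


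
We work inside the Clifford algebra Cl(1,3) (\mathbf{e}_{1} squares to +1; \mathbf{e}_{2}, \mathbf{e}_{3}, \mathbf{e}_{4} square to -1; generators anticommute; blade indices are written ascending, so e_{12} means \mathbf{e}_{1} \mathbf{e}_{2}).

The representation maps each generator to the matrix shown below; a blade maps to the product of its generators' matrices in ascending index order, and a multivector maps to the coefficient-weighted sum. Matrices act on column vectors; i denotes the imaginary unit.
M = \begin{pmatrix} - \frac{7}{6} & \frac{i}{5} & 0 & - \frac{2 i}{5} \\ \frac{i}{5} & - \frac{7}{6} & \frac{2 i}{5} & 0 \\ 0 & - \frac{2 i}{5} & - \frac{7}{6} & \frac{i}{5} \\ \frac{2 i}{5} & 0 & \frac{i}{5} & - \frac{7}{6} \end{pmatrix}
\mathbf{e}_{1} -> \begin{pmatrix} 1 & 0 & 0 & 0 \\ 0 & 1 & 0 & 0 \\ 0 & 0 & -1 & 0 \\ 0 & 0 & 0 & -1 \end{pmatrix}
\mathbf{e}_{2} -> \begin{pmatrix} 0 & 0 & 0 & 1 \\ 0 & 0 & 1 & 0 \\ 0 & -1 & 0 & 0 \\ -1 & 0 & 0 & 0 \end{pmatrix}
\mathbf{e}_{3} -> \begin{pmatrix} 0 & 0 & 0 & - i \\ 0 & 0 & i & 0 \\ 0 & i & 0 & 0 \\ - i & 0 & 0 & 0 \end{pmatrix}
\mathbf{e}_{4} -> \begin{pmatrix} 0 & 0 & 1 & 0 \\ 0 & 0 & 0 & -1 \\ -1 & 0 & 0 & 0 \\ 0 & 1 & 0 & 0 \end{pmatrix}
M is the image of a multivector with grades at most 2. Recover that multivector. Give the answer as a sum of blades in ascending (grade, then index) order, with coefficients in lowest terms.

Method: the blade images are trace-orthogonal — tr(rho(e_A) rho(e_B)^-1) = 4 if A = B and 0 otherwise — and rho(e_A)^-1 = (e_A)^2 * rho(e_A) with (e_A)^2 = +1 or -1, so the coefficient of e_A in the preimage is (e_A)^2 * tr(M rho(e_A))/4.
Nonzero projections over blades of grade <= 2: 1: (1)^2 = +1, tr(M 1) = - \frac{14}{3}, coefficient -\frac{7}{6}; e_{13}: (e_{13})^2 = +1, tr(M rho(e_{13})) = \frac{8}{5}, coefficient \frac{2}{5}; e_{34}: (e_{34})^2 = -1, tr(M rho(e_{34})) = \frac{4}{5}, coefficient -\frac{1}{5}. Every other blade of grade <= 2 projects to 0.
Answer: -\frac{7}{6} + \frac{2}{5} e_{13} - \frac{1}{5} e_{34}


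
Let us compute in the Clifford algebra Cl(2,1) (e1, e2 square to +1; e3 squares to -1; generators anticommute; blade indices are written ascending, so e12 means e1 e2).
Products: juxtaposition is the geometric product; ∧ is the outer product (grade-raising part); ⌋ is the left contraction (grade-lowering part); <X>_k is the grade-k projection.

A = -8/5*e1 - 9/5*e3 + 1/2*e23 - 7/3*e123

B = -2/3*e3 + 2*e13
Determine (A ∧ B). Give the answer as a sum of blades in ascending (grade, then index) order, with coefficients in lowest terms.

step 1: 16/15*e13
Answer: 16/15*e13


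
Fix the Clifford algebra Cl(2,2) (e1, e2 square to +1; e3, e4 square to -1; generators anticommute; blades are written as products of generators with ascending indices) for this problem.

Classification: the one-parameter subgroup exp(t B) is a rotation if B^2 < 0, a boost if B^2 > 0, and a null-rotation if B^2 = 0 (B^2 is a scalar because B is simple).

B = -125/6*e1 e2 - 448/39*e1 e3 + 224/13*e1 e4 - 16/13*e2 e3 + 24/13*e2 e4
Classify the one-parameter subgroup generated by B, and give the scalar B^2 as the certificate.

B^2 term by term: the squares give (-125/6)^2*(e1 e2)^2 + (-448/39)^2*(e1 e3)^2 + (224/13)^2*(e1 e4)^2 + (-16/13)^2*(e2 e3)^2 + (24/13)^2*(e2 e4)^2 = 15625/36*(-1) + 200704/1521*(+1) + 50176/169*(+1) + 256/169*(+1) + 576/169*(+1) = -1/4 (each basis 2-blade squares to minus the product of its generators' squares); cross terms between blades sharing an index anticommute and cancel; the commuting (index-disjoint) pairs give grade-4 terms 2*c*c'*(blade product), which cancel blade by blade — e1 e2 e3 e4: 7168/169 - 7168/169 = 0 — confirming B is simple. So B^2 = -1/4.
Answer: rotation, certificate B^2 = -1/4. Key observation: B^2 = -1/4 is a conjugation invariant, so its sign decides the class regardless of the surface form of B.


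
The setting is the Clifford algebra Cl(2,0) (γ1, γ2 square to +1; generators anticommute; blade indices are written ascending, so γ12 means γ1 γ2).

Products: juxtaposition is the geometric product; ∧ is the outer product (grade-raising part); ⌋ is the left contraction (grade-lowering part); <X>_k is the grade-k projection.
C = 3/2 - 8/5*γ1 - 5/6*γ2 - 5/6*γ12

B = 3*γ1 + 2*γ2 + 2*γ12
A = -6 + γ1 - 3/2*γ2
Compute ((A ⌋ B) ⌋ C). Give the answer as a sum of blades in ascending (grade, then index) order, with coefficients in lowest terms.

step 1: -15*γ1 - 10*γ2 - 12*γ12
step 2: 67/3 - 25/3*γ1 + 25/2*γ2
Answer: 67/3 - 25/3*γ1 + 25/2*γ2


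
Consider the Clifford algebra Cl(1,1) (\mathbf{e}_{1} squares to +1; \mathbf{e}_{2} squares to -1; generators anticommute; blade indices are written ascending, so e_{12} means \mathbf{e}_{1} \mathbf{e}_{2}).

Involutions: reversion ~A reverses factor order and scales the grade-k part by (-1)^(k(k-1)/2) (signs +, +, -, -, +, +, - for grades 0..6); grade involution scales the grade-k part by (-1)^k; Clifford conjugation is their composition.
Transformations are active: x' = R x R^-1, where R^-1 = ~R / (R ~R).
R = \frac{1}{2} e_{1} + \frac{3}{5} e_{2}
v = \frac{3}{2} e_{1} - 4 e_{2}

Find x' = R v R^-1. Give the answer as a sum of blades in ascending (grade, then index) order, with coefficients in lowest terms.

~R = \frac{1}{2} e_{1} + \frac{3}{5} e_{2}, and R ~R = -\frac{11}{100}, so R^-1 = ~R / (-\frac{11}{100}).
R v = \frac{63}{20} - \frac{29}{10} e_{12}
Answer: -\frac{663}{22} e_{1} - \frac{334}{11} e_{2}


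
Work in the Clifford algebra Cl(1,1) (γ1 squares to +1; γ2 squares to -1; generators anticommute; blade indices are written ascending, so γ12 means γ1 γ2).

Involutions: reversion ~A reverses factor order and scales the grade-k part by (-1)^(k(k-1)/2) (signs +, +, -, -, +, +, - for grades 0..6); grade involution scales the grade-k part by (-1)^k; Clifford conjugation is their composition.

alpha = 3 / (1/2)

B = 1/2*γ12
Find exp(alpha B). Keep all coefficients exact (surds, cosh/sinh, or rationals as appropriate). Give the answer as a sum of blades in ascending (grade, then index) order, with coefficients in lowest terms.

B^2 = (1/2)^2*(γ12)^2 = 1/4*(+1) = 1/4 (a basis 2-blade squares to minus the product of its generators' squares).
B^2 = 1/4 — hyperbolic case — the even/odd split gives cosh and sinh: l = 1/2, alpha*l = 3, so exp(alpha B) = cosh(3) + (sinh(3)/(1/2))*B = cosh(3) + (2*sinh(3))*B.
Answer: cosh(3) + sinh(3)*γ12


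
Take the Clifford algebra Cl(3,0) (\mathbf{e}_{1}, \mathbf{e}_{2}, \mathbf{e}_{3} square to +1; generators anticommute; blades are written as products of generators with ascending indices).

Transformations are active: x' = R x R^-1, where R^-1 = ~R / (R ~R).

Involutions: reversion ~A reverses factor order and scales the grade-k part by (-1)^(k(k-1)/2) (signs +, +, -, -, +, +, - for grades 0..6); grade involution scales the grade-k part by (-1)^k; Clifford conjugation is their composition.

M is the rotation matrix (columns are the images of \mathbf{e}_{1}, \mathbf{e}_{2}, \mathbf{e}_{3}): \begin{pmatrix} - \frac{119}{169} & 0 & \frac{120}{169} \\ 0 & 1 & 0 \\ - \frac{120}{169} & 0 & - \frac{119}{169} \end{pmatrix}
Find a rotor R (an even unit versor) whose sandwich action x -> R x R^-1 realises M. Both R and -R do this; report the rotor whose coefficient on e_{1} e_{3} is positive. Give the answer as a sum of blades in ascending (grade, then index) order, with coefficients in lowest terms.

Method: write R = a + b12*e_{1} e_{2} + b13*e_{1} e_{3} + b23*e_{2} e_{3} with a^2 + b12^2 + b13^2 + b23^2 = 1 (so R^-1 = ~R). Expanding the columns R e_j ~R gives tr M = 4a^2 - 1 and, from the antisymmetric part, M21 - M12 = -4a*b12, M13 - M31 = 4a*b13, M32 - M23 = -4a*b23.
Here tr M = -\frac{69}{169}, so a^2 = (1 + tr M)/4 = \frac{25}{169} and a = ±\frac{5}{13}. Taking a = \frac{5}{13}: M21 - M12 = 0, M13 - M31 = \frac{240}{169}, M32 - M23 = 0, giving b12 = 0, b13 = \frac{12}{13}, b23 = 0, i.e. R = \frac{5}{13} + \frac{12}{13} e_{1} e_{3}.
Its e_{1} e_{3} coefficient is already positive.
Answer: \frac{5}{13} + \frac{12}{13} e_{1} e_{3}. Why the constraint matters: R and -R act identically through the sandwich — M has trace -\frac{69}{169} either way — so only the sign condition on e_{1} e_{3} picks one of the two preimages.


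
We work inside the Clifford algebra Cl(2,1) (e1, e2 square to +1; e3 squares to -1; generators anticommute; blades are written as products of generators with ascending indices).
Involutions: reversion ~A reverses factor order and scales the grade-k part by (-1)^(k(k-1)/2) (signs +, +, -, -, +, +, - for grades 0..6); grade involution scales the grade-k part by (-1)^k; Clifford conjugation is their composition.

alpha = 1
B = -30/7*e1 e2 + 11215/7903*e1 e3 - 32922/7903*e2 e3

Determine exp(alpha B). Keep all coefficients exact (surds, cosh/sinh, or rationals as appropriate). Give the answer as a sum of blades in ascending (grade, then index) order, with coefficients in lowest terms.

B^2 term by term: the squares give (-30/7)^2*(e1 e2)^2 + (11215/7903)^2*(e1 e3)^2 + (-32922/7903)^2*(e2 e3)^2 = 900/49*(-1) + 125776225/62457409*(+1) + 1083858084/62457409*(+1) = 1 (each basis 2-blade squares to minus the product of its generators' squares); cross terms between blades sharing an index anticommute and cancel. So B^2 = 1.
B^2 = 1 — since the square is positive, the closed form is hyperbolic: l = 1, alpha*l = 1, so exp(alpha B) = cosh(1) + (sinh(1)/1)*B = cosh(1) + (sinh(1))*B.
Answer: cosh(1) - 30*sinh(1)/7*e1 e2 + 11215*sinh(1)/7903*e1 e3 - 32922*sinh(1)/7903*e2 e3


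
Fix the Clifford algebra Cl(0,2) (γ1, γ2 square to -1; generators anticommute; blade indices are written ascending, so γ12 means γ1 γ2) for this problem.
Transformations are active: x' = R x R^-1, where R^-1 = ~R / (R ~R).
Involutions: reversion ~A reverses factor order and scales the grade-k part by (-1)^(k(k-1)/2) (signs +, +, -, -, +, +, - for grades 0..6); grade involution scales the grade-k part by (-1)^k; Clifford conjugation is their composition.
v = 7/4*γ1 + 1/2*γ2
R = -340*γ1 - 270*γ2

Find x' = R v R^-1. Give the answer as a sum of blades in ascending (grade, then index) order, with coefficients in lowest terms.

~R = -340*γ1 - 270*γ2, and R ~R = -188500, so R^-1 = ~R / (-188500).
R v = 730 + 605/2*γ12
Answer: 6661/7540*γ1 + 5999/3770*γ2


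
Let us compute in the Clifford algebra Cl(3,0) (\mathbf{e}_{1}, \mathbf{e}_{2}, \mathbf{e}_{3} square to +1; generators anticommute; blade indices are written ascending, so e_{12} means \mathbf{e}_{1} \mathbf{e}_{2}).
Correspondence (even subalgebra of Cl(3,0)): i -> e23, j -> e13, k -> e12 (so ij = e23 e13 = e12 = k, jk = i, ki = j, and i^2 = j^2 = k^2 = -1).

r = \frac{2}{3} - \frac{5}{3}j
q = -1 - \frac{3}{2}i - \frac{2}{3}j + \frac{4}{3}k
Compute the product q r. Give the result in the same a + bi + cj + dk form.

In blades: q = -1 + \frac{4}{3} e_{12} - \frac{2}{3} e_{13} - \frac{3}{2} e_{23}, r = \frac{2}{3} - \frac{5}{3} e_{13}.
Distribute q over r term by term (generator squares from the signature, products reordered to ascending indices): (-1)*r = -\frac{2}{3} + \frac{5}{3} e_{13}; (\frac{4}{3} e_{12})*r = \frac{8}{9} e_{12} + \frac{20}{9} e_{23}; (-\frac{2}{3} e_{13})*r = -\frac{10}{9} - \frac{4}{9} e_{13}; (-\frac{3}{2} e_{23})*r = \frac{5}{2} e_{12} - e_{23}.
Sum: -\frac{16}{9} + \frac{61}{18} e_{12} + \frac{11}{9} e_{13} + \frac{11}{9} e_{23}; translating back through the correspondence:
Answer: -\frac{16}{9} + \frac{11}{9}i + \frac{11}{9}j + \frac{61}{18}k


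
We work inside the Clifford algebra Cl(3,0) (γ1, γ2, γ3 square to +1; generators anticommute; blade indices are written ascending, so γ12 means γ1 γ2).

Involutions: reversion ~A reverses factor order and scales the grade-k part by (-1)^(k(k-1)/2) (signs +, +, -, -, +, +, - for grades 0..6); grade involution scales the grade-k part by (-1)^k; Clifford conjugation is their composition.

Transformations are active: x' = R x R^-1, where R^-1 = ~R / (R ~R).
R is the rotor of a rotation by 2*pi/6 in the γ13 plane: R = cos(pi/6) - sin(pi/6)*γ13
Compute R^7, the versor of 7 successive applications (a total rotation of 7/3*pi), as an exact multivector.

Rotor phase runs at HALF the rotation angle; powers of one rotor simply add phase, so after 7 steps in γ13 the phase is 7*pi/6 = 7*pi/6 and R^7 = cos(7*pi/6) - sin(7*pi/6)*γ13.
cos(7*pi/6) = -sqrt(3)/2 and sin(7*pi/6) = -1/2, so R^7 = -sqrt(3)/2 + 1/2*γ13. The net rotation is 1/3*pi (after discarding 1 full turn, each of which contributes a factor -1 to the rotor); the rotor keeps the half-angle phase exactly.
Answer: -sqrt(3)/2 + 1/2*γ13


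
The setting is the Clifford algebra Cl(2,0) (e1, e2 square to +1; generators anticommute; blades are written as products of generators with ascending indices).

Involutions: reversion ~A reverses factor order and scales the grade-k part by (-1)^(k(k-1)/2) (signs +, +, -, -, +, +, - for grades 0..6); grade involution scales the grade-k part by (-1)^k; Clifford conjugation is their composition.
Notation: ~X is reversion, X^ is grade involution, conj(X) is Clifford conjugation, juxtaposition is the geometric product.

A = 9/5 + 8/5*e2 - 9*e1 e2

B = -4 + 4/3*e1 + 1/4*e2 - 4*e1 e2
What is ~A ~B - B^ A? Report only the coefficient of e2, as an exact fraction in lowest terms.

first term: -214/5 - 7/4*e1 - 359/20*e2 - 464/15*e1 e2
second term: -218/5 - 221/20*e1 + 103/20*e2 + 80/3*e1 e2
Answer: -231/10


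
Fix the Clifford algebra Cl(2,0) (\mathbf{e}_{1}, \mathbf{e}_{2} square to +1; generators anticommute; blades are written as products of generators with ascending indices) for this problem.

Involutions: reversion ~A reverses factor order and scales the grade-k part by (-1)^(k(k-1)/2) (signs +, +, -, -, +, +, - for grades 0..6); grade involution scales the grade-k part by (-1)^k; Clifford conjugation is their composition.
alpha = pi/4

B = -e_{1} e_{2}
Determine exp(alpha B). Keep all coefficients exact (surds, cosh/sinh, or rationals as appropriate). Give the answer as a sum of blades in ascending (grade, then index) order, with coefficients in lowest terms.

B^2 = (-1)^2*(e_{1} e_{2})^2 = 1*(-1) = -1 (a basis 2-blade squares to minus the product of its generators' squares).
B^2 = -1 — B^2 < 0, so the exponential closes trigonometrically: l = 1, alpha*l = \frac{\pi}{4}, so exp(alpha B) = cos(\frac{\pi}{4}) + (sin(\frac{\pi}{4})/1)*B = \frac{\sqrt{2}}{2} + (\frac{\sqrt{2}}{2})*B.
Answer: \frac{\sqrt{2}}{2} - \frac{\sqrt{2}}{2} e_{1} e_{2}


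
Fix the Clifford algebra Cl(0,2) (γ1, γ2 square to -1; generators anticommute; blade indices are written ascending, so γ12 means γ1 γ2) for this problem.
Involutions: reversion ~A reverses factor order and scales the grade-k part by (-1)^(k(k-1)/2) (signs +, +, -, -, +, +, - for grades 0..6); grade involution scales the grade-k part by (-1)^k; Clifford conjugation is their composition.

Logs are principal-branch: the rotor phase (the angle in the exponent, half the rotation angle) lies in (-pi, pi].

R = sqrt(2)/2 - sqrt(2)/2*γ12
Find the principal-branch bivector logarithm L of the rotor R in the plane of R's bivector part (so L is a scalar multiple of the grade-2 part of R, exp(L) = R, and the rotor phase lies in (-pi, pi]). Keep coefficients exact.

The scalar part of R is sqrt(2)/2, and that scalar determines the rotor phase on the principal branch; recovering the unit plane as bivector-part over sine of the phase gives L = phase * plane.
Concretely: cos(phase) = sqrt(2)/2 gives phase = ±pi/4, and since phase/sin(phase) is even the sign is immaterial: L = (phase/sin(phase)) * <R>_2 = (sqrt(2)*pi/4) * <R>_2.
Answer: -pi/4*γ12


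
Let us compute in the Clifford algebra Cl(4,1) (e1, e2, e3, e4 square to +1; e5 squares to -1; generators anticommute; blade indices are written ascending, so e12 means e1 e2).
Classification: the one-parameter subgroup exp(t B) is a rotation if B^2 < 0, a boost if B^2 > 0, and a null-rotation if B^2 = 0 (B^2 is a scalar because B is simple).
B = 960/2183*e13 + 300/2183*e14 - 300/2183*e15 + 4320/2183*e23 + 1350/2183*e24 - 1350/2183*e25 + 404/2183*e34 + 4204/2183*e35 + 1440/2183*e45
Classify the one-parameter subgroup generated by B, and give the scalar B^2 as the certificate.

B^2 term by term: the squares give (960/2183)^2*(e13)^2 + (300/2183)^2*(e14)^2 + (-300/2183)^2*(e15)^2 + (4320/2183)^2*(e23)^2 + (1350/2183)^2*(e24)^2 + (-1350/2183)^2*(e25)^2 + (404/2183)^2*(e34)^2 + (4204/2183)^2*(e35)^2 + (1440/2183)^2*(e45)^2 = 921600/4765489*(-1) + 90000/4765489*(-1) + 90000/4765489*(+1) + 18662400/4765489*(-1) + 1822500/4765489*(-1) + 1822500/4765489*(+1) + 163216/4765489*(-1) + 17673616/4765489*(+1) + 2073600/4765489*(+1) = 0 (each basis 2-blade squares to minus the product of its generators' squares); cross terms between blades sharing an index anticommute and cancel; the commuting (index-disjoint) pairs give grade-4 terms 2*c*c'*(blade product), which cancel blade by blade — e1234: -2592000/4765489 + 2592000/4765489 = 0; e1235: 2592000/4765489 - 2592000/4765489 = 0; e1245: 810000/4765489 - 810000/4765489 = 0; e1345: 2764800/4765489 - 2522400/4765489 - 242400/4765489 = 0; e2345: 12441600/4765489 - 11350800/4765489 - 1090800/4765489 = 0 — confirming B is simple. So B^2 = 0.
Answer: null-rotation, certificate B^2 = 0. No conjugation can change B^2 = 0; the sign gives the class.


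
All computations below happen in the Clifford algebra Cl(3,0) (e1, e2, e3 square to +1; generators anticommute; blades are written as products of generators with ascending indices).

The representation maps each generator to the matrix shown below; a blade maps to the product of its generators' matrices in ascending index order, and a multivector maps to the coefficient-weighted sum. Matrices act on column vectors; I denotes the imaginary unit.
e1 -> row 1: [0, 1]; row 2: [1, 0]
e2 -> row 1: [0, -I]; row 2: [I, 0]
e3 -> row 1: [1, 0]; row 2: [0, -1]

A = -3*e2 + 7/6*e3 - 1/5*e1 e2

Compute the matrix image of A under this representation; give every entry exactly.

Bivector images (products of the table entries): rho(e1 e2) = rho(e1)rho(e2) = row 1: [I, 0]; row 2: [0, -I].
M = (-3)*rho(e2) + (7/6)*rho(e3) + (-1/5)*rho(e1 e2), summed entrywise:
Answer: row 1: [7/6 - I/5, 3*I]; row 2: [-3*I, -7/6 + I/5]


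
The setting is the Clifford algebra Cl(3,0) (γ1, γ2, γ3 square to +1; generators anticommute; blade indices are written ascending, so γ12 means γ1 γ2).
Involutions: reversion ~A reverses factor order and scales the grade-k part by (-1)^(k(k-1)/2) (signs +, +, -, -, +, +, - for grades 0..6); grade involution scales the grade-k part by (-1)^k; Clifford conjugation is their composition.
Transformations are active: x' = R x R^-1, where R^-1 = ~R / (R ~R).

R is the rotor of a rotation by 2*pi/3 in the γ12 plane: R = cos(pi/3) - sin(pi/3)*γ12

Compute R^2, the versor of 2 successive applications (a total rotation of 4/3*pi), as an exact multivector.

Rotor phase runs at HALF the rotation angle; powers of one rotor simply add phase, so after 2 steps in γ12 the phase is 2*pi/3 = 2*pi/3 and R^2 = cos(2*pi/3) - sin(2*pi/3)*γ12.
cos(2*pi/3) = -1/2 and sin(2*pi/3) = sqrt(3)/2, so R^2 = -1/2 - sqrt(3)/2*γ12. The net rotation is 4/3*pi; the rotor keeps the half-angle phase exactly.
Answer: -1/2 - sqrt(3)/2*γ12


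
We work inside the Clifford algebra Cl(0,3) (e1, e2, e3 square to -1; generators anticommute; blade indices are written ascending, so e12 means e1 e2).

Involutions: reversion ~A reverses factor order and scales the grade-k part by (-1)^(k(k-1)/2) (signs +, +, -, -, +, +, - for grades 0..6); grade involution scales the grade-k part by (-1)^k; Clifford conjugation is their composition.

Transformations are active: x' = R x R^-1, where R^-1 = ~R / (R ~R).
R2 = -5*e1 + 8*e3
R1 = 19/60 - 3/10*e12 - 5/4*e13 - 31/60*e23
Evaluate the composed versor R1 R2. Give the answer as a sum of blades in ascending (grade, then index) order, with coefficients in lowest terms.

Distribute over the terms of R2 (each basis-blade product reordered to ascending indices, repeated generators contracted through their squares):
R1 (-5*e1) = -19/12*e1 + 3/2*e2 + 25/4*e3 + 31/12*e123
R1 (8*e3) = 10*e1 + 62/15*e2 + 38/15*e3 - 12/5*e123
Summing the partial products and collecting blades:
Answer: 101/12*e1 + 169/30*e2 + 527/60*e3 + 11/60*e123


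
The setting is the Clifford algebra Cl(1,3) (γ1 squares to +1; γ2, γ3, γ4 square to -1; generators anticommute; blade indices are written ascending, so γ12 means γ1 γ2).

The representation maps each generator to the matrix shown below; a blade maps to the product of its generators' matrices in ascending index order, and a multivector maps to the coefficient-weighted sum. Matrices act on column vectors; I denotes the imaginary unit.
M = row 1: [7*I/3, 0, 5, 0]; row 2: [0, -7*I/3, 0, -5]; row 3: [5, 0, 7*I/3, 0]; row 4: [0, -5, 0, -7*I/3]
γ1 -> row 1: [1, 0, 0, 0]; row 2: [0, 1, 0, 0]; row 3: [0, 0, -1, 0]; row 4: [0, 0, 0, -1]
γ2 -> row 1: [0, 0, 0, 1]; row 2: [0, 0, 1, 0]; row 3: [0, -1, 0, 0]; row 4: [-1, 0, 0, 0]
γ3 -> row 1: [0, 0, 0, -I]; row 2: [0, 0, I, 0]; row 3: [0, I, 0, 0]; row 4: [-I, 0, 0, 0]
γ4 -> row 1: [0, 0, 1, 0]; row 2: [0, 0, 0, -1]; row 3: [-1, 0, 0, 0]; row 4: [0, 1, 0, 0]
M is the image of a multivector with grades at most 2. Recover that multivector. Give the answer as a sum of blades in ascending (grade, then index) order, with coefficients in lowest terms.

Method: the blade images are trace-orthogonal — tr(rho(e_A) rho(e_B)^-1) = 4 if A = B and 0 otherwise — and rho(e_A)^-1 = (e_A)^2 * rho(e_A) with (e_A)^2 = +1 or -1, so the coefficient of e_A in the preimage is (e_A)^2 * tr(M rho(e_A))/4.
Nonzero projections over blades of grade <= 2: γ14: (γ14)^2 = +1, tr(M rho(γ14)) = 20, coefficient 5; γ23: (γ23)^2 = -1, tr(M rho(γ23)) = 28/3, coefficient -7/3. Every other blade of grade <= 2 projects to 0.
Answer: 5*γ14 - 7/3*γ23


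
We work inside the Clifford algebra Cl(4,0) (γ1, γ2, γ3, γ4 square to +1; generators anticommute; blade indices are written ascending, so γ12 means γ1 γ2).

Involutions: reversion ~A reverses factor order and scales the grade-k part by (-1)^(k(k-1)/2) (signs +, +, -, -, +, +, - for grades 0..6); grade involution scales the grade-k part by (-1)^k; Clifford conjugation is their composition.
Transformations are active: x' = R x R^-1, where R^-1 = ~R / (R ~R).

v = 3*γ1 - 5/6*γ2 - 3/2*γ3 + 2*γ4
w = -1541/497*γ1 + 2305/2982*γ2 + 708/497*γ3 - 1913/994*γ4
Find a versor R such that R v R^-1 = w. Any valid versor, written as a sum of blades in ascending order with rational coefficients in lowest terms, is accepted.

Construction: equal norms (both 287/18) license R = v + w = -50/497*γ1 - 30/497*γ2 - 75/994*γ3 + 75/994*γ4 — nothing changes along that direction, while (v - w)/2 changes sign, so v maps onto w.
Answer: -50/497*γ1 - 30/497*γ2 - 75/994*γ3 + 75/994*γ4


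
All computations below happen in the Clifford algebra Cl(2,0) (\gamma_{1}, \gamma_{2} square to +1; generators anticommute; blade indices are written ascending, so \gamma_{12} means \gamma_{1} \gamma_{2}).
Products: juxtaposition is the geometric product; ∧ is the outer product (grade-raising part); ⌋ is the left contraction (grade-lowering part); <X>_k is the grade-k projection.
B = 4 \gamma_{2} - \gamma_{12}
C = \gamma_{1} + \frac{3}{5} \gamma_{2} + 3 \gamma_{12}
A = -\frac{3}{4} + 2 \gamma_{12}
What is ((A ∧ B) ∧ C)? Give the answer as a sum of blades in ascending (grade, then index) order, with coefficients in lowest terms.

step 1: -3 \gamma_{2} + \frac{3}{4} \gamma_{12}
step 2: 3 \gamma_{12}
Answer: 3 \gamma_{12}


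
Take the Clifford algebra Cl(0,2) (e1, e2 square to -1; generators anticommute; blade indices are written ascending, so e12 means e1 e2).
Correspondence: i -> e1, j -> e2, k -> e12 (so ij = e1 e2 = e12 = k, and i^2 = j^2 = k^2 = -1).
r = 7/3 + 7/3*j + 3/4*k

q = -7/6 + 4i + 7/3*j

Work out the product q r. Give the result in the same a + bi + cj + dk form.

In blades: q = -7/6 + 4*e1 + 7/3*e2, r = 7/3 + 7/3*e2 + 3/4*e12.
Distribute q over r term by term (generator squares from the signature, products reordered to ascending indices): (-7/6)*r = -49/18 - 49/18*e2 - 7/8*e12; (4*e1)*r = 28/3*e1 - 3*e2 + 28/3*e12; (7/3*e2)*r = -49/9 + 7/4*e1 + 49/9*e2.
Sum: -49/6 + 133/12*e1 - 5/18*e2 + 203/24*e12; translating back through the correspondence:
Answer: -49/6 + 133/12*i - 5/18*j + 203/24*k


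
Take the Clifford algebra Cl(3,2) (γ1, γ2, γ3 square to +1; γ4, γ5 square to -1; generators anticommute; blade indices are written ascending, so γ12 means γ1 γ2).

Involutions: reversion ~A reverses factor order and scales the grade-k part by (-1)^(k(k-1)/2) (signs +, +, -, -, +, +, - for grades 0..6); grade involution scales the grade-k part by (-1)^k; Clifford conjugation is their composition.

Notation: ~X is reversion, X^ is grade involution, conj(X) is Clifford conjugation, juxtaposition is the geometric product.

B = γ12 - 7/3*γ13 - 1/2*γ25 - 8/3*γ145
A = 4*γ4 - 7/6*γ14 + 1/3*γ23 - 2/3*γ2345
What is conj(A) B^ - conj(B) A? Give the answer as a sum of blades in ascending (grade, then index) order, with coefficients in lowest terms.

first term: 28/9*γ5 + 7/9*γ12 + 1/3*γ13 - 32/3*γ15 + 7/6*γ24 - 43/18*γ34 - 1/6*γ35 + 16/9*γ123 - 4*γ124 + 28/3*γ134 - 2*γ245 + 77/36*γ1245 + 2/3*γ1345 - 8/9*γ12345
second term: 28/9*γ5 - 7/9*γ12 - 1/3*γ13 - 32/3*γ15 - 7/6*γ24 + 43/18*γ34 + 1/6*γ35 - 16/9*γ123 - 4*γ124 + 28/3*γ134 - 2*γ245 + 77/36*γ1245 + 2/3*γ1345 - 8/9*γ12345
Answer: 14/9*γ12 + 2/3*γ13 + 7/3*γ24 - 43/9*γ34 - 1/3*γ35 + 32/9*γ123


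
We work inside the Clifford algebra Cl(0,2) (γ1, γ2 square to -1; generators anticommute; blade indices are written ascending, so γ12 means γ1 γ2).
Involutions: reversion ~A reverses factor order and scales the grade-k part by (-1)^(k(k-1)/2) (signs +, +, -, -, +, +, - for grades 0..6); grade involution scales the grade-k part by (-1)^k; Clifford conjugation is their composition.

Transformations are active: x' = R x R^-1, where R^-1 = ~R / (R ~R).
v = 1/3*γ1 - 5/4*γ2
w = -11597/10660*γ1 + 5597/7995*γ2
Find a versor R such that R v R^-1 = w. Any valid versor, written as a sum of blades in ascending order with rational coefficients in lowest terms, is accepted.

Since q(v) = q(w) = -241/144, the sum R = v + w = -24131/31980*γ1 - 17587/31980*γ2 does the job whenever invertible.
Answer: -24131/31980*γ1 - 17587/31980*γ2


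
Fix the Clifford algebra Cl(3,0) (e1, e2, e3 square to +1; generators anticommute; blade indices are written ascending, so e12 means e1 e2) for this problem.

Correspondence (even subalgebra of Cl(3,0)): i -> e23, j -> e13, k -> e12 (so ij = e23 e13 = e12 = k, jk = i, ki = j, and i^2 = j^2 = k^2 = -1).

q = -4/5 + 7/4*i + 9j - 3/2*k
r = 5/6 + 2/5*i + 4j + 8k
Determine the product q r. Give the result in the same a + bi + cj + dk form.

In blades: q = -4/5 - 3/2*e12 + 9*e13 + 7/4*e23, r = 5/6 + 8*e12 + 4*e13 + 2/5*e23.
Distribute q over r term by term (generator squares from the signature, products reordered to ascending indices): (-4/5)*r = -2/3 - 32/5*e12 - 16/5*e13 - 8/25*e23; (-3/2*e12)*r = 12 - 5/4*e12 - 3/5*e13 + 6*e23; (9*e13)*r = -36 - 18/5*e12 + 15/2*e13 + 72*e23; (7/4*e23)*r = -7/10 + 7*e12 - 14*e13 + 35/24*e23.
Sum: -761/30 - 17/4*e12 - 103/10*e13 + 47483/600*e23; translating back through the correspondence:
Answer: -761/30 + 47483/600*i - 103/10*j - 17/4*k


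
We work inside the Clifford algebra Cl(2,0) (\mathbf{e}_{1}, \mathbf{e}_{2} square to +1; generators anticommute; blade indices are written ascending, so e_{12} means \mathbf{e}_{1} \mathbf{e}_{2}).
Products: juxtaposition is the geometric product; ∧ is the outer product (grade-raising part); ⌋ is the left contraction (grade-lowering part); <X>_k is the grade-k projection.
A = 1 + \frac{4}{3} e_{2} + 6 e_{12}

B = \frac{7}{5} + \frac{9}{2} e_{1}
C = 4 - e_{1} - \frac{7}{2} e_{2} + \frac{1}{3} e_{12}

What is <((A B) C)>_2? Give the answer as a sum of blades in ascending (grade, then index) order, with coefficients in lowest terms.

step 1: \frac{7}{5} + \frac{9}{2} e_{1} - \frac{377}{15} e_{2} + \frac{12}{5} e_{12}
step 2: \frac{1324}{15} + \frac{746}{45} e_{1} - \frac{1523}{15} e_{2} - \frac{1849}{60} e_{12}
step 3: -\frac{1849}{60} e_{12}
Answer: -\frac{1849}{60} e_{12}
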